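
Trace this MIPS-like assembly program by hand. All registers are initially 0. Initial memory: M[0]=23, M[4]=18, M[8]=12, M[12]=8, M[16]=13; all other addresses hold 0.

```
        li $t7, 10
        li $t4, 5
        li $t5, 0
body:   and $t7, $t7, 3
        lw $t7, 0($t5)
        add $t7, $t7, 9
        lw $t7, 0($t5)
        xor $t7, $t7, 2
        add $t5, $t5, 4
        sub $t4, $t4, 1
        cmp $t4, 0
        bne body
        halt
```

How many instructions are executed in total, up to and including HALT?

49

$t7=10
$t4=5
$t5=0
$t7=10&3=2
$t7=M[0]=23
$t7=23+9=32
$t7=M[0]=23
$t7=23^2=21
$t5=0+4=4
$t4=5-1=4
cmp $t4, 0  (cmp 4,0)
bne body: taken
$t7=21&3=1
$t7=M[4]=18
$t7=18+9=27
$t7=M[4]=18
$t7=18^2=16
$t5=4+4=8
$t4=4-1=3
cmp $t4, 0  (cmp 3,0)
bne body: taken
$t7=16&3=0
$t7=M[8]=12
$t7=12+9=21
$t7=M[8]=12
$t7=12^2=14
$t5=8+4=12
$t4=3-1=2
cmp $t4, 0  (cmp 2,0)
bne body: taken
$t7=14&3=2
$t7=M[12]=8
$t7=8+9=17
$t7=M[12]=8
$t7=8^2=10
$t5=12+4=16
$t4=2-1=1
cmp $t4, 0  (cmp 1,0)
bne body: taken
$t7=10&3=2
$t7=M[16]=13
$t7=13+9=22
$t7=M[16]=13
$t7=13^2=15
$t5=16+4=20
$t4=1-1=0
cmp $t4, 0  (cmp 0,0)
bne body: not taken
halt.
Total executed instructions: 49.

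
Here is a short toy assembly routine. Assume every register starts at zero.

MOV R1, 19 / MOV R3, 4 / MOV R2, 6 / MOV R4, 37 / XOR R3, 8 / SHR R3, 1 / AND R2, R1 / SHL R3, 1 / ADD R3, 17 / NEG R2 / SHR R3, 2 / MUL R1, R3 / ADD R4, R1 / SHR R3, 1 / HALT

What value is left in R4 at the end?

R1=19
R3=4
R2=6
R4=37
R3=4^8=12
R3=12>>1=6
R2=6&19=2
R3=6<<1=12
R3=12+17=29
R2=-(2)=-2
R3=29>>2=7
R1=19*7=133
R4=37+133=170
R3=7>>1=3
halt.

170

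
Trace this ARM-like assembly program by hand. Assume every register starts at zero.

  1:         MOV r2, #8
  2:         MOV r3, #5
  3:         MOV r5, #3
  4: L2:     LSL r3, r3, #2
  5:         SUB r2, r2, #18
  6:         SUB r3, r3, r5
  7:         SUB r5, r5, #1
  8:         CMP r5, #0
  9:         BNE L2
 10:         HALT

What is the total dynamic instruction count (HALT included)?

MOV r2, #8 → r2=8
MOV r3, #5 → r3=5
MOV r5, #3 → r5=3
LSL r3, r3, #2 → r3=5<<2=20
SUB r2, r2, #18 → r2=8-18=-10
SUB r3, r3, r5 → r3=20-3=17
SUB r5, r5, #1 → r5=3-1=2
CMP r5, #0  (cmp 2,0)
BNE L2: taken
LSL r3, r3, #2 → r3=17<<2=68
SUB r2, r2, #18 → r2=(-10)-18=-28
SUB r3, r3, r5 → r3=68-2=66
SUB r5, r5, #1 → r5=2-1=1
CMP r5, #0  (cmp 1,0)
BNE L2: taken
LSL r3, r3, #2 → r3=66<<2=264
SUB r2, r2, #18 → r2=(-28)-18=-46
SUB r3, r3, r5 → r3=264-1=263
SUB r5, r5, #1 → r5=1-1=0
CMP r5, #0  (cmp 0,0)
BNE L2: not taken
halt.
Total executed instructions: 22.

22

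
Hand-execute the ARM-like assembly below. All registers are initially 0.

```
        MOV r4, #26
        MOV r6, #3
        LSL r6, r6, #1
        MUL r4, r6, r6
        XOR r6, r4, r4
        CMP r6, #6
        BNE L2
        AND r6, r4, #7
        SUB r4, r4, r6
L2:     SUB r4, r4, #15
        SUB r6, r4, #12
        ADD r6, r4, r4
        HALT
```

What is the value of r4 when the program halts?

after MOV r4, #26: r4=26
after MOV r6, #3: r6=3
after LSL r6, r6, #1: r6=3<<1=6
after MUL r4, r6, r6: r4=6*6=36
after XOR r6, r4, r4: r6=36^36=0
CMP r6, #6  (cmp 0,6)
BNE L2: taken
after SUB r4, r4, #15: r4=36-15=21
after SUB r6, r4, #12: r6=21-12=9
after ADD r6, r4, r4: r6=21+21=42
halt.

21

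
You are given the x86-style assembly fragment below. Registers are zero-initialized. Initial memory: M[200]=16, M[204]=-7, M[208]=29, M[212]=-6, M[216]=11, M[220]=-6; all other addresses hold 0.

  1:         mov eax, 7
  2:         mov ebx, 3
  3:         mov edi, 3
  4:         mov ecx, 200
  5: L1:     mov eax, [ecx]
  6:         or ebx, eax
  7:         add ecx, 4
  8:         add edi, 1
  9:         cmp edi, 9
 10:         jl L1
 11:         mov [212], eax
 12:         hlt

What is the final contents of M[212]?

-6

mov eax, 7 → eax=7
mov ebx, 3 → ebx=3
mov edi, 3 → edi=3
mov ecx, 200 → ecx=200
mov eax, [ecx] → eax=M[200]=16
or ebx, eax → ebx=3|16=19
add ecx, 4 → ecx=200+4=204
add edi, 1 → edi=3+1=4
cmp edi, 9  (cmp 4,9)
jl L1: taken
mov eax, [ecx] → eax=M[204]=-7
or ebx, eax → ebx=19|(-7)=-5
add ecx, 4 → ecx=204+4=208
add edi, 1 → edi=4+1=5
cmp edi, 9  (cmp 5,9)
jl L1: taken
mov eax, [ecx] → eax=M[208]=29
or ebx, eax → ebx=(-5)|29=-1
add ecx, 4 → ecx=208+4=212
add edi, 1 → edi=5+1=6
cmp edi, 9  (cmp 6,9)
jl L1: taken
mov eax, [ecx] → eax=M[212]=-6
or ebx, eax → ebx=(-1)|(-6)=-1
add ecx, 4 → ecx=212+4=216
add edi, 1 → edi=6+1=7
cmp edi, 9  (cmp 7,9)
jl L1: taken
mov eax, [ecx] → eax=M[216]=11
or ebx, eax → ebx=(-1)|11=-1
add ecx, 4 → ecx=216+4=220
add edi, 1 → edi=7+1=8
cmp edi, 9  (cmp 8,9)
jl L1: taken
mov eax, [ecx] → eax=M[220]=-6
or ebx, eax → ebx=(-1)|(-6)=-1
add ecx, 4 → ecx=220+4=224
add edi, 1 → edi=8+1=9
cmp edi, 9  (cmp 9,9)
jl L1: not taken
mov [212], eax → M[212]=-6
halt.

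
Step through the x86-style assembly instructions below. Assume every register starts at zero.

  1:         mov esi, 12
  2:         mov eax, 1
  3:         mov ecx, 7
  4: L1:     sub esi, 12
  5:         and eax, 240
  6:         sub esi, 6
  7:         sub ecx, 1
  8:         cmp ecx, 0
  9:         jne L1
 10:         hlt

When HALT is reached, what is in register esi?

-114

mov esi, 12 → esi=12
mov eax, 1 → eax=1
mov ecx, 7 → ecx=7
sub esi, 12 → esi=12-12=0
and eax, 240 → eax=1&240=0
sub esi, 6 → esi=0-6=-6
sub ecx, 1 → ecx=7-1=6
cmp ecx, 0  (cmp 6,0)
jne L1: taken
sub esi, 12 → esi=(-6)-12=-18
and eax, 240 → eax=0&240=0
sub esi, 6 → esi=(-18)-6=-24
sub ecx, 1 → ecx=6-1=5
cmp ecx, 0  (cmp 5,0)
jne L1: taken
sub esi, 12 → esi=(-24)-12=-36
and eax, 240 → eax=0&240=0
sub esi, 6 → esi=(-36)-6=-42
sub ecx, 1 → ecx=5-1=4
cmp ecx, 0  (cmp 4,0)
jne L1: taken
sub esi, 12 → esi=(-42)-12=-54
and eax, 240 → eax=0&240=0
sub esi, 6 → esi=(-54)-6=-60
sub ecx, 1 → ecx=4-1=3
cmp ecx, 0  (cmp 3,0)
jne L1: taken
sub esi, 12 → esi=(-60)-12=-72
and eax, 240 → eax=0&240=0
sub esi, 6 → esi=(-72)-6=-78
sub ecx, 1 → ecx=3-1=2
cmp ecx, 0  (cmp 2,0)
jne L1: taken
sub esi, 12 → esi=(-78)-12=-90
and eax, 240 → eax=0&240=0
sub esi, 6 → esi=(-90)-6=-96
sub ecx, 1 → ecx=2-1=1
cmp ecx, 0  (cmp 1,0)
jne L1: taken
sub esi, 12 → esi=(-96)-12=-108
and eax, 240 → eax=0&240=0
sub esi, 6 → esi=(-108)-6=-114
sub ecx, 1 → ecx=1-1=0
cmp ecx, 0  (cmp 0,0)
jne L1: not taken
halt.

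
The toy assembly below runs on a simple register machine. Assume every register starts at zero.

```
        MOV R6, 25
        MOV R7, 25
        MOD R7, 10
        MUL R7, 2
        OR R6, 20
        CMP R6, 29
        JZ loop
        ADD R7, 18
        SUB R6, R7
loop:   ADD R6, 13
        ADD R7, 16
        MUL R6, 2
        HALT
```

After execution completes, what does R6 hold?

84

MOV R6, 25 → R6=25
MOV R7, 25 → R7=25
MOD R7, 10 → R7=25%10=5
MUL R7, 2 → R7=5*2=10
OR R6, 20 → R6=25|20=29
CMP R6, 29  (cmp 29,29)
JZ loop: taken
ADD R6, 13 → R6=29+13=42
ADD R7, 16 → R7=10+16=26
MUL R6, 2 → R6=42*2=84
halt.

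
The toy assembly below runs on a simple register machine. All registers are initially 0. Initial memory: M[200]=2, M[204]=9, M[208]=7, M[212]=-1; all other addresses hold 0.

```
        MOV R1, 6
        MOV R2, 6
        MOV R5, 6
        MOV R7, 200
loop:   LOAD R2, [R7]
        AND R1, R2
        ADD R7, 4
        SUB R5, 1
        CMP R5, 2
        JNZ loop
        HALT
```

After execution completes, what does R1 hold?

0

MOV R1, 6 → R1=6
MOV R2, 6 → R2=6
MOV R5, 6 → R5=6
MOV R7, 200 → R7=200
LOAD R2, [R7] → R2=M[200]=2
AND R1, R2 → R1=6&2=2
ADD R7, 4 → R7=200+4=204
SUB R5, 1 → R5=6-1=5
CMP R5, 2  (cmp 5,2)
JNZ loop: taken
LOAD R2, [R7] → R2=M[204]=9
AND R1, R2 → R1=2&9=0
ADD R7, 4 → R7=204+4=208
SUB R5, 1 → R5=5-1=4
CMP R5, 2  (cmp 4,2)
JNZ loop: taken
LOAD R2, [R7] → R2=M[208]=7
AND R1, R2 → R1=0&7=0
ADD R7, 4 → R7=208+4=212
SUB R5, 1 → R5=4-1=3
CMP R5, 2  (cmp 3,2)
JNZ loop: taken
LOAD R2, [R7] → R2=M[212]=-1
AND R1, R2 → R1=0&(-1)=0
ADD R7, 4 → R7=212+4=216
SUB R5, 1 → R5=3-1=2
CMP R5, 2  (cmp 2,2)
JNZ loop: not taken
halt.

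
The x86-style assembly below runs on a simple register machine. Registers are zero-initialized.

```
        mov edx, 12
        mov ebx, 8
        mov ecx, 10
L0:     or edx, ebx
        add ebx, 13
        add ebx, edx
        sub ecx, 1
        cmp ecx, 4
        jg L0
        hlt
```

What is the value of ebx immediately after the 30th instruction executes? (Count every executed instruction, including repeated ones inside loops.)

edx=12
ebx=8
ecx=10
edx=12|8=12
ebx=8+13=21
ebx=21+12=33
ecx=10-1=9
cmp ecx, 4  (cmp 9,4)
jg L0: taken
edx=12|33=45
ebx=33+13=46
ebx=46+45=91
ecx=9-1=8
cmp ecx, 4  (cmp 8,4)
jg L0: taken
edx=45|91=127
ebx=91+13=104
ebx=104+127=231
ecx=8-1=7
cmp ecx, 4  (cmp 7,4)
jg L0: taken
edx=127|231=255
ebx=231+13=244
ebx=244+255=499
ecx=7-1=6
cmp ecx, 4  (cmp 6,4)
jg L0: taken
edx=255|499=511
ebx=499+13=512
ebx=512+511=1023
After step 30: ebx = 1023.

1023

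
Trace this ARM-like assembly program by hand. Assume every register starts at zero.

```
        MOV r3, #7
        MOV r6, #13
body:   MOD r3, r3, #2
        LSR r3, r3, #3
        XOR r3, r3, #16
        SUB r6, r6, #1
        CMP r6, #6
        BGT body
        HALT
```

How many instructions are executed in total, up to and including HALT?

45

r3=7
r6=13
r3=7%2=1
r3=1>>3=0
r3=0^16=16
r6=13-1=12
CMP r6, #6  (cmp 12,6)
BGT body: taken
r3=16%2=0
r3=0>>3=0
r3=0^16=16
r6=12-1=11
CMP r6, #6  (cmp 11,6)
BGT body: taken
r3=16%2=0
r3=0>>3=0
r3=0^16=16
r6=11-1=10
CMP r6, #6  (cmp 10,6)
BGT body: taken
r3=16%2=0
r3=0>>3=0
r3=0^16=16
r6=10-1=9
CMP r6, #6  (cmp 9,6)
BGT body: taken
r3=16%2=0
r3=0>>3=0
r3=0^16=16
r6=9-1=8
CMP r6, #6  (cmp 8,6)
BGT body: taken
r3=16%2=0
r3=0>>3=0
r3=0^16=16
r6=8-1=7
CMP r6, #6  (cmp 7,6)
BGT body: taken
r3=16%2=0
r3=0>>3=0
r3=0^16=16
r6=7-1=6
CMP r6, #6  (cmp 6,6)
BGT body: not taken
halt.
Total executed instructions: 45.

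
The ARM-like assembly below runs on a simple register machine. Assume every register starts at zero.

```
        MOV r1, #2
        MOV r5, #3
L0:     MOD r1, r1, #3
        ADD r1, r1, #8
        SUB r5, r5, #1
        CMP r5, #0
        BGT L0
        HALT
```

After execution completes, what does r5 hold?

0

MOV r1, #2 → r1=2
MOV r5, #3 → r5=3
MOD r1, r1, #3 → r1=2%3=2
ADD r1, r1, #8 → r1=2+8=10
SUB r5, r5, #1 → r5=3-1=2
CMP r5, #0  (cmp 2,0)
BGT L0: taken
MOD r1, r1, #3 → r1=10%3=1
ADD r1, r1, #8 → r1=1+8=9
SUB r5, r5, #1 → r5=2-1=1
CMP r5, #0  (cmp 1,0)
BGT L0: taken
MOD r1, r1, #3 → r1=9%3=0
ADD r1, r1, #8 → r1=0+8=8
SUB r5, r5, #1 → r5=1-1=0
CMP r5, #0  (cmp 0,0)
BGT L0: not taken
halt.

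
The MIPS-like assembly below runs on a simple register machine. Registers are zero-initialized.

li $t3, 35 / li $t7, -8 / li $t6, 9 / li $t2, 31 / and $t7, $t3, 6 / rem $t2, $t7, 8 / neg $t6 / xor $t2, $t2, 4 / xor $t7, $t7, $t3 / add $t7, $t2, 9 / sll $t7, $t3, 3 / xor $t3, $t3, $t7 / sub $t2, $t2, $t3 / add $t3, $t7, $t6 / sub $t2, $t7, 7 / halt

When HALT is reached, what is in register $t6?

-9

li $t3, 35 → $t3=35
li $t7, -8 → $t7=-8
li $t6, 9 → $t6=9
li $t2, 31 → $t2=31
and $t7, $t3, 6 → $t7=35&6=2
rem $t2, $t7, 8 → $t2=2%8=2
neg $t6 → $t6=-(9)=-9
xor $t2, $t2, 4 → $t2=2^4=6
xor $t7, $t7, $t3 → $t7=2^35=33
add $t7, $t2, 9 → $t7=6+9=15
sll $t7, $t3, 3 → $t7=35<<3=280
xor $t3, $t3, $t7 → $t3=35^280=315
sub $t2, $t2, $t3 → $t2=6-315=-309
add $t3, $t7, $t6 → $t3=280+(-9)=271
sub $t2, $t7, 7 → $t2=280-7=273
halt.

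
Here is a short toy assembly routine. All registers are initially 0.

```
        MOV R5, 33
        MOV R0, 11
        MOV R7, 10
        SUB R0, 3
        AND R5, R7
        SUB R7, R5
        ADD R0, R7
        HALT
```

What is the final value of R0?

18

R5=33
R0=11
R7=10
R0=11-3=8
R5=33&10=0
R7=10-0=10
R0=8+10=18
halt.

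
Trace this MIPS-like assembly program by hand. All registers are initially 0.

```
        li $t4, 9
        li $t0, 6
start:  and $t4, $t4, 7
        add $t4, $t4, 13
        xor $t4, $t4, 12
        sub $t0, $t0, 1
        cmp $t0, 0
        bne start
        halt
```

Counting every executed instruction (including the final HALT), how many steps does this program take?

39

$t4=9
$t0=6
$t4=9&7=1
$t4=1+13=14
$t4=14^12=2
$t0=6-1=5
cmp $t0, 0  (cmp 5,0)
bne start: taken
$t4=2&7=2
$t4=2+13=15
$t4=15^12=3
$t0=5-1=4
cmp $t0, 0  (cmp 4,0)
bne start: taken
$t4=3&7=3
$t4=3+13=16
$t4=16^12=28
$t0=4-1=3
cmp $t0, 0  (cmp 3,0)
bne start: taken
$t4=28&7=4
$t4=4+13=17
$t4=17^12=29
$t0=3-1=2
cmp $t0, 0  (cmp 2,0)
bne start: taken
$t4=29&7=5
$t4=5+13=18
$t4=18^12=30
$t0=2-1=1
cmp $t0, 0  (cmp 1,0)
bne start: taken
$t4=30&7=6
$t4=6+13=19
$t4=19^12=31
$t0=1-1=0
cmp $t0, 0  (cmp 0,0)
bne start: not taken
halt.
Total executed instructions: 39.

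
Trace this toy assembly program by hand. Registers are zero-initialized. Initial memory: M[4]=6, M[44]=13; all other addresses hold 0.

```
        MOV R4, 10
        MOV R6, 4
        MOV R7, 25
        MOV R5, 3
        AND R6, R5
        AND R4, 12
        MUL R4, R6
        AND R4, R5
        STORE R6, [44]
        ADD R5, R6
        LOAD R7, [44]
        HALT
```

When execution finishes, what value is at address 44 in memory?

R4=10
R6=4
R7=25
R5=3
R6=4&3=0
R4=10&12=8
R4=8*0=0
R4=0&3=0
STORE R6, [44] → M[44]=0
R5=3+0=3
R7=M[44]=0
halt.

0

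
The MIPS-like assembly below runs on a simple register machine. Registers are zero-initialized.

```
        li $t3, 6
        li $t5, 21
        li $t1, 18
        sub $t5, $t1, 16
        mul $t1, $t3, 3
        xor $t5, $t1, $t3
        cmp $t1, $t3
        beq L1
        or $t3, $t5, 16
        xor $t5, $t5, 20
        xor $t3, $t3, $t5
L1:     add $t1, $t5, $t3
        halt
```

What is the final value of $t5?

$t3=6
$t5=21
$t1=18
$t5=18-16=2
$t1=6*3=18
$t5=18^6=20
cmp $t1, $t3  (cmp 18,6)
beq L1: not taken
$t3=20|16=20
$t5=20^20=0
$t3=20^0=20
$t1=0+20=20
halt.

0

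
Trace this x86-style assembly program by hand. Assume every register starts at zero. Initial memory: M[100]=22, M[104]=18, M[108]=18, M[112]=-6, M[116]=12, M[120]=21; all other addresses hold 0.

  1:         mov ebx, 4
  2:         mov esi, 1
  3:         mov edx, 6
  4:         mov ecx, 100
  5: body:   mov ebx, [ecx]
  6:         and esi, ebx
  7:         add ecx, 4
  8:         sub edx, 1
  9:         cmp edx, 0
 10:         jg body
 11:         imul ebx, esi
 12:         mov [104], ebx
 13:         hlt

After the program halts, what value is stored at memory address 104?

0

after mov ebx, 4: ebx=4
after mov esi, 1: esi=1
after mov edx, 6: edx=6
after mov ecx, 100: ecx=100
after mov ebx, [ecx]: ebx=M[100]=22
after and esi, ebx: esi=1&22=0
after add ecx, 4: ecx=100+4=104
after sub edx, 1: edx=6-1=5
cmp edx, 0  (cmp 5,0)
jg body: taken
after mov ebx, [ecx]: ebx=M[104]=18
after and esi, ebx: esi=0&18=0
after add ecx, 4: ecx=104+4=108
after sub edx, 1: edx=5-1=4
cmp edx, 0  (cmp 4,0)
jg body: taken
after mov ebx, [ecx]: ebx=M[108]=18
after and esi, ebx: esi=0&18=0
after add ecx, 4: ecx=108+4=112
after sub edx, 1: edx=4-1=3
cmp edx, 0  (cmp 3,0)
jg body: taken
after mov ebx, [ecx]: ebx=M[112]=-6
after and esi, ebx: esi=0&(-6)=0
after add ecx, 4: ecx=112+4=116
after sub edx, 1: edx=3-1=2
cmp edx, 0  (cmp 2,0)
jg body: taken
after mov ebx, [ecx]: ebx=M[116]=12
after and esi, ebx: esi=0&12=0
after add ecx, 4: ecx=116+4=120
after sub edx, 1: edx=2-1=1
cmp edx, 0  (cmp 1,0)
jg body: taken
after mov ebx, [ecx]: ebx=M[120]=21
after and esi, ebx: esi=0&21=0
after add ecx, 4: ecx=120+4=124
after sub edx, 1: edx=1-1=0
cmp edx, 0  (cmp 0,0)
jg body: not taken
after imul ebx, esi: ebx=21*0=0
mov [104], ebx → M[104]=0
halt.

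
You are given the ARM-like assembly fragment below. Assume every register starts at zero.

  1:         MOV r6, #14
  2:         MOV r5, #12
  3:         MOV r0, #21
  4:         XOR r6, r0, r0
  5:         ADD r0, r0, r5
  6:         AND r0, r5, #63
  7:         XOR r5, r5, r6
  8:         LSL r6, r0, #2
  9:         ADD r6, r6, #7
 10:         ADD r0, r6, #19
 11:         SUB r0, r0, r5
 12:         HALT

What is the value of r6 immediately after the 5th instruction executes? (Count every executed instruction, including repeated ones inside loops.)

MOV r6, #14 → r6=14
MOV r5, #12 → r5=12
MOV r0, #21 → r0=21
XOR r6, r0, r0 → r6=21^21=0
ADD r0, r0, r5 → r0=21+12=33
After step 5: r6 = 0.

0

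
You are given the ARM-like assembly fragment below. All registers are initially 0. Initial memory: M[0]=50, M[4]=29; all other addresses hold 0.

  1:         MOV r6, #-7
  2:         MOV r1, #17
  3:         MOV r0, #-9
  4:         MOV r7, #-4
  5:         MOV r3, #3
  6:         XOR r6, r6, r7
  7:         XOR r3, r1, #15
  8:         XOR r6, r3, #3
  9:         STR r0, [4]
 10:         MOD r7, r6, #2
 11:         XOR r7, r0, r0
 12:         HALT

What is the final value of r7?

0

after MOV r6, #-7: r6=-7
after MOV r1, #17: r1=17
after MOV r0, #-9: r0=-9
after MOV r7, #-4: r7=-4
after MOV r3, #3: r3=3
after XOR r6, r6, r7: r6=(-7)^(-4)=5
after XOR r3, r1, #15: r3=17^15=30
after XOR r6, r3, #3: r6=30^3=29
STR r0, [4] → M[4]=-9
after MOD r7, r6, #2: r7=29%2=1
after XOR r7, r0, r0: r7=(-9)^(-9)=0
halt.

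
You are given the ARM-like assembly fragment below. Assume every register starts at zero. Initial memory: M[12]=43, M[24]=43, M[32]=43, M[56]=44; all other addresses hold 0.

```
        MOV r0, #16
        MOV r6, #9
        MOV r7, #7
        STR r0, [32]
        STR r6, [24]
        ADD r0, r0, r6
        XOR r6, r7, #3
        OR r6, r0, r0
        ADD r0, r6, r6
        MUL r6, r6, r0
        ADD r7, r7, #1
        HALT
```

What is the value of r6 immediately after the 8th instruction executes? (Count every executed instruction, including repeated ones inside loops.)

r0=16
r6=9
r7=7
STR r0, [32] → M[32]=16
STR r6, [24] → M[24]=9
r0=16+9=25
r6=7^3=4
r6=25|25=25
After step 8: r6 = 25.

25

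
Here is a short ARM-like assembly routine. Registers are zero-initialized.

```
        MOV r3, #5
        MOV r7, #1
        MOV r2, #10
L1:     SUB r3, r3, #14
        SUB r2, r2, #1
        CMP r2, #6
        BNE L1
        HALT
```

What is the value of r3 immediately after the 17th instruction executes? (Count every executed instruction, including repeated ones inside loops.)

-51

MOV r3, #5 → r3=5
MOV r7, #1 → r7=1
MOV r2, #10 → r2=10
SUB r3, r3, #14 → r3=5-14=-9
SUB r2, r2, #1 → r2=10-1=9
CMP r2, #6  (cmp 9,6)
BNE L1: taken
SUB r3, r3, #14 → r3=(-9)-14=-23
SUB r2, r2, #1 → r2=9-1=8
CMP r2, #6  (cmp 8,6)
BNE L1: taken
SUB r3, r3, #14 → r3=(-23)-14=-37
SUB r2, r2, #1 → r2=8-1=7
CMP r2, #6  (cmp 7,6)
BNE L1: taken
SUB r3, r3, #14 → r3=(-37)-14=-51
SUB r2, r2, #1 → r2=7-1=6
After step 17: r3 = -51.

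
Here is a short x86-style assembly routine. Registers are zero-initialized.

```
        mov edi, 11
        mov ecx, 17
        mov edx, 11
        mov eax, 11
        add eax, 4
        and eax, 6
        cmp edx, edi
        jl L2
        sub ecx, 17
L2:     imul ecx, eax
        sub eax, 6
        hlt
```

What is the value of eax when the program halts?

after mov edi, 11: edi=11
after mov ecx, 17: ecx=17
after mov edx, 11: edx=11
after mov eax, 11: eax=11
after add eax, 4: eax=11+4=15
after and eax, 6: eax=15&6=6
cmp edx, edi  (cmp 11,11)
jl L2: not taken
after sub ecx, 17: ecx=17-17=0
after imul ecx, eax: ecx=0*6=0
after sub eax, 6: eax=6-6=0
halt.

0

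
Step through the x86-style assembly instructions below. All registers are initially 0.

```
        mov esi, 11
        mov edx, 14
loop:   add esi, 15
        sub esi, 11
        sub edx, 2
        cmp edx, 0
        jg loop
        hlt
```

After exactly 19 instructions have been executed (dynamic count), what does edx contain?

8

after mov esi, 11: esi=11
after mov edx, 14: edx=14
after add esi, 15: esi=11+15=26
after sub esi, 11: esi=26-11=15
after sub edx, 2: edx=14-2=12
cmp edx, 0  (cmp 12,0)
jg loop: taken
after add esi, 15: esi=15+15=30
after sub esi, 11: esi=30-11=19
after sub edx, 2: edx=12-2=10
cmp edx, 0  (cmp 10,0)
jg loop: taken
after add esi, 15: esi=19+15=34
after sub esi, 11: esi=34-11=23
after sub edx, 2: edx=10-2=8
cmp edx, 0  (cmp 8,0)
jg loop: taken
after add esi, 15: esi=23+15=38
after sub esi, 11: esi=38-11=27
After step 19: edx = 8.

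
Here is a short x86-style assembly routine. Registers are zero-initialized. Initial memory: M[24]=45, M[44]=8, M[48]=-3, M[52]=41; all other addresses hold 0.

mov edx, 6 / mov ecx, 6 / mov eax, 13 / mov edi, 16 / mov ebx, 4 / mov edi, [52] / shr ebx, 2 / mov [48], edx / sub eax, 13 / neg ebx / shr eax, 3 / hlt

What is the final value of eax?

mov edx, 6 → edx=6
mov ecx, 6 → ecx=6
mov eax, 13 → eax=13
mov edi, 16 → edi=16
mov ebx, 4 → ebx=4
mov edi, [52] → edi=M[52]=41
shr ebx, 2 → ebx=4>>2=1
mov [48], edx → M[48]=6
sub eax, 13 → eax=13-13=0
neg ebx → ebx=-(1)=-1
shr eax, 3 → eax=0>>3=0
halt.

0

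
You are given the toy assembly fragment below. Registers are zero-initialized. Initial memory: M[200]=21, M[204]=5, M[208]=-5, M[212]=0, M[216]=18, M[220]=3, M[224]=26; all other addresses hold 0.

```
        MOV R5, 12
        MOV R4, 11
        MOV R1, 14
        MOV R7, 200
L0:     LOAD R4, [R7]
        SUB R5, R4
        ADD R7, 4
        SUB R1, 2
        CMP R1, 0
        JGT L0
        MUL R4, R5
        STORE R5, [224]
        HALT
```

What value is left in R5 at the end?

-56

R5=12
R4=11
R1=14
R7=200
R4=M[200]=21
R5=12-21=-9
R7=200+4=204
R1=14-2=12
CMP R1, 0  (cmp 12,0)
JGT L0: taken
R4=M[204]=5
R5=(-9)-5=-14
R7=204+4=208
R1=12-2=10
CMP R1, 0  (cmp 10,0)
JGT L0: taken
R4=M[208]=-5
R5=(-14)-(-5)=-9
R7=208+4=212
R1=10-2=8
CMP R1, 0  (cmp 8,0)
JGT L0: taken
R4=M[212]=0
R5=(-9)-0=-9
R7=212+4=216
R1=8-2=6
CMP R1, 0  (cmp 6,0)
JGT L0: taken
R4=M[216]=18
R5=(-9)-18=-27
R7=216+4=220
R1=6-2=4
CMP R1, 0  (cmp 4,0)
JGT L0: taken
R4=M[220]=3
R5=(-27)-3=-30
R7=220+4=224
R1=4-2=2
CMP R1, 0  (cmp 2,0)
JGT L0: taken
R4=M[224]=26
R5=(-30)-26=-56
R7=224+4=228
R1=2-2=0
CMP R1, 0  (cmp 0,0)
JGT L0: not taken
R4=26*(-56)=-1456
STORE R5, [224] → M[224]=-56
halt.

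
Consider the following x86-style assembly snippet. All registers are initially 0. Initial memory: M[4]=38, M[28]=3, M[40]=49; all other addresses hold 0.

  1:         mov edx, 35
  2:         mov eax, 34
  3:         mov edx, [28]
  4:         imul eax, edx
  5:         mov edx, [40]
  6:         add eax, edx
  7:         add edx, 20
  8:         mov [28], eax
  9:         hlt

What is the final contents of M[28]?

151

after mov edx, 35: edx=35
after mov eax, 34: eax=34
after mov edx, [28]: edx=M[28]=3
after imul eax, edx: eax=34*3=102
after mov edx, [40]: edx=M[40]=49
after add eax, edx: eax=102+49=151
after add edx, 20: edx=49+20=69
mov [28], eax → M[28]=151
halt.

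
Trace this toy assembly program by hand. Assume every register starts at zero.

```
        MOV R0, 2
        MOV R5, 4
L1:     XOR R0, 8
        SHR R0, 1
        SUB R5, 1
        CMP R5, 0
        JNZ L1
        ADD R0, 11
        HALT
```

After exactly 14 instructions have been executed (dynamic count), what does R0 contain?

7

MOV R0, 2 → R0=2
MOV R5, 4 → R5=4
XOR R0, 8 → R0=2^8=10
SHR R0, 1 → R0=10>>1=5
SUB R5, 1 → R5=4-1=3
CMP R5, 0  (cmp 3,0)
JNZ L1: taken
XOR R0, 8 → R0=5^8=13
SHR R0, 1 → R0=13>>1=6
SUB R5, 1 → R5=3-1=2
CMP R5, 0  (cmp 2,0)
JNZ L1: taken
XOR R0, 8 → R0=6^8=14
SHR R0, 1 → R0=14>>1=7
After step 14: R0 = 7.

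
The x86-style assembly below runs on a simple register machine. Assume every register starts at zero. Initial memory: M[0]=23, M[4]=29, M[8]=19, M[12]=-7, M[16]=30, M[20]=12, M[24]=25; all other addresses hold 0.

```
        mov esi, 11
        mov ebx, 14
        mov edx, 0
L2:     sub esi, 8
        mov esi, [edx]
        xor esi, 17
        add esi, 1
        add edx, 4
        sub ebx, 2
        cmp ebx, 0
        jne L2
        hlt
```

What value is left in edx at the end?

28

after mov esi, 11: esi=11
after mov ebx, 14: ebx=14
after mov edx, 0: edx=0
after sub esi, 8: esi=11-8=3
after mov esi, [edx]: esi=M[0]=23
after xor esi, 17: esi=23^17=6
after add esi, 1: esi=6+1=7
after add edx, 4: edx=0+4=4
after sub ebx, 2: ebx=14-2=12
cmp ebx, 0  (cmp 12,0)
jne L2: taken
after sub esi, 8: esi=7-8=-1
after mov esi, [edx]: esi=M[4]=29
after xor esi, 17: esi=29^17=12
after add esi, 1: esi=12+1=13
after add edx, 4: edx=4+4=8
after sub ebx, 2: ebx=12-2=10
cmp ebx, 0  (cmp 10,0)
jne L2: taken
after sub esi, 8: esi=13-8=5
after mov esi, [edx]: esi=M[8]=19
after xor esi, 17: esi=19^17=2
after add esi, 1: esi=2+1=3
after add edx, 4: edx=8+4=12
after sub ebx, 2: ebx=10-2=8
cmp ebx, 0  (cmp 8,0)
jne L2: taken
after sub esi, 8: esi=3-8=-5
after mov esi, [edx]: esi=M[12]=-7
after xor esi, 17: esi=(-7)^17=-24
after add esi, 1: esi=(-24)+1=-23
after add edx, 4: edx=12+4=16
after sub ebx, 2: ebx=8-2=6
cmp ebx, 0  (cmp 6,0)
jne L2: taken
after sub esi, 8: esi=(-23)-8=-31
after mov esi, [edx]: esi=M[16]=30
after xor esi, 17: esi=30^17=15
after add esi, 1: esi=15+1=16
after add edx, 4: edx=16+4=20
after sub ebx, 2: ebx=6-2=4
cmp ebx, 0  (cmp 4,0)
jne L2: taken
after sub esi, 8: esi=16-8=8
after mov esi, [edx]: esi=M[20]=12
after xor esi, 17: esi=12^17=29
after add esi, 1: esi=29+1=30
after add edx, 4: edx=20+4=24
after sub ebx, 2: ebx=4-2=2
cmp ebx, 0  (cmp 2,0)
jne L2: taken
after sub esi, 8: esi=30-8=22
after mov esi, [edx]: esi=M[24]=25
after xor esi, 17: esi=25^17=8
after add esi, 1: esi=8+1=9
after add edx, 4: edx=24+4=28
after sub ebx, 2: ebx=2-2=0
cmp ebx, 0  (cmp 0,0)
jne L2: not taken
halt.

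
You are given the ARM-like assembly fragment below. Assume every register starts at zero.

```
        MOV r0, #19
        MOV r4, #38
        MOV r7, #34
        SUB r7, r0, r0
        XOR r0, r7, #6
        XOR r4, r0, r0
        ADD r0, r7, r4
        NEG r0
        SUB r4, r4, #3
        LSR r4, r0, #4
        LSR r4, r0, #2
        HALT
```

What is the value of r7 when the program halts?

0

r0=19
r4=38
r7=34
r7=19-19=0
r0=0^6=6
r4=6^6=0
r0=0+0=0
r0=-(0)=0
r4=0-3=-3
r4=0>>4=0
r4=0>>2=0
halt.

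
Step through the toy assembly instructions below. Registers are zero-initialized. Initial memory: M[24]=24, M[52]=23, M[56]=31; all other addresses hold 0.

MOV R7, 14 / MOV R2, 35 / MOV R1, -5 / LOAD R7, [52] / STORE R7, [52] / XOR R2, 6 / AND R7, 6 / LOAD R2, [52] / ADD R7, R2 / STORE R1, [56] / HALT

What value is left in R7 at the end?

29

MOV R7, 14 → R7=14
MOV R2, 35 → R2=35
MOV R1, -5 → R1=-5
LOAD R7, [52] → R7=M[52]=23
STORE R7, [52] → M[52]=23
XOR R2, 6 → R2=35^6=37
AND R7, 6 → R7=23&6=6
LOAD R2, [52] → R2=M[52]=23
ADD R7, R2 → R7=6+23=29
STORE R1, [56] → M[56]=-5
halt.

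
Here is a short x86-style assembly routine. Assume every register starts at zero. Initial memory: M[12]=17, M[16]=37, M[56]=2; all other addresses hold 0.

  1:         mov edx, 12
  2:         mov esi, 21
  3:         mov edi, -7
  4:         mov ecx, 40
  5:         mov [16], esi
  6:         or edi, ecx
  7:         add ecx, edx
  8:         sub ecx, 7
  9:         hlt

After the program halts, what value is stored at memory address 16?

21

after mov edx, 12: edx=12
after mov esi, 21: esi=21
after mov edi, -7: edi=-7
after mov ecx, 40: ecx=40
mov [16], esi → M[16]=21
after or edi, ecx: edi=(-7)|40=-7
after add ecx, edx: ecx=40+12=52
after sub ecx, 7: ecx=52-7=45
halt.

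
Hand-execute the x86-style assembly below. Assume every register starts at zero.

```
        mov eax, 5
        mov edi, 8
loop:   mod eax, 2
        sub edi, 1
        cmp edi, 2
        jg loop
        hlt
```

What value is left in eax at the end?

1

mov eax, 5 → eax=5
mov edi, 8 → edi=8
mod eax, 2 → eax=5%2=1
sub edi, 1 → edi=8-1=7
cmp edi, 2  (cmp 7,2)
jg loop: taken
mod eax, 2 → eax=1%2=1
sub edi, 1 → edi=7-1=6
cmp edi, 2  (cmp 6,2)
jg loop: taken
mod eax, 2 → eax=1%2=1
sub edi, 1 → edi=6-1=5
cmp edi, 2  (cmp 5,2)
jg loop: taken
mod eax, 2 → eax=1%2=1
sub edi, 1 → edi=5-1=4
cmp edi, 2  (cmp 4,2)
jg loop: taken
mod eax, 2 → eax=1%2=1
sub edi, 1 → edi=4-1=3
cmp edi, 2  (cmp 3,2)
jg loop: taken
mod eax, 2 → eax=1%2=1
sub edi, 1 → edi=3-1=2
cmp edi, 2  (cmp 2,2)
jg loop: not taken
halt.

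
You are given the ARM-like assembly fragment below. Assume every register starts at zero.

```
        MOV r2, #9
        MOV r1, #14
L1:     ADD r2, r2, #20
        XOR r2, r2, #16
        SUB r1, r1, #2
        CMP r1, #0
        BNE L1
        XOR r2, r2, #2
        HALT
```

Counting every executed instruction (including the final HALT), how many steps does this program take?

after MOV r2, #9: r2=9
after MOV r1, #14: r1=14
after ADD r2, r2, #20: r2=9+20=29
after XOR r2, r2, #16: r2=29^16=13
after SUB r1, r1, #2: r1=14-2=12
CMP r1, #0  (cmp 12,0)
BNE L1: taken
after ADD r2, r2, #20: r2=13+20=33
after XOR r2, r2, #16: r2=33^16=49
after SUB r1, r1, #2: r1=12-2=10
CMP r1, #0  (cmp 10,0)
BNE L1: taken
after ADD r2, r2, #20: r2=49+20=69
after XOR r2, r2, #16: r2=69^16=85
after SUB r1, r1, #2: r1=10-2=8
CMP r1, #0  (cmp 8,0)
BNE L1: taken
after ADD r2, r2, #20: r2=85+20=105
after XOR r2, r2, #16: r2=105^16=121
after SUB r1, r1, #2: r1=8-2=6
CMP r1, #0  (cmp 6,0)
BNE L1: taken
after ADD r2, r2, #20: r2=121+20=141
after XOR r2, r2, #16: r2=141^16=157
after SUB r1, r1, #2: r1=6-2=4
CMP r1, #0  (cmp 4,0)
BNE L1: taken
after ADD r2, r2, #20: r2=157+20=177
after XOR r2, r2, #16: r2=177^16=161
after SUB r1, r1, #2: r1=4-2=2
CMP r1, #0  (cmp 2,0)
BNE L1: taken
after ADD r2, r2, #20: r2=161+20=181
after XOR r2, r2, #16: r2=181^16=165
after SUB r1, r1, #2: r1=2-2=0
CMP r1, #0  (cmp 0,0)
BNE L1: not taken
after XOR r2, r2, #2: r2=165^2=167
halt.
Total executed instructions: 39.

39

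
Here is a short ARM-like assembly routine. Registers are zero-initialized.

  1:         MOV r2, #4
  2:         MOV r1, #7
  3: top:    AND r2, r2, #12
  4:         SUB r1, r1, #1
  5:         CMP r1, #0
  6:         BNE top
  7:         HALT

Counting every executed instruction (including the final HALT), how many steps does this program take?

31

MOV r2, #4 → r2=4
MOV r1, #7 → r1=7
AND r2, r2, #12 → r2=4&12=4
SUB r1, r1, #1 → r1=7-1=6
CMP r1, #0  (cmp 6,0)
BNE top: taken
AND r2, r2, #12 → r2=4&12=4
SUB r1, r1, #1 → r1=6-1=5
CMP r1, #0  (cmp 5,0)
BNE top: taken
AND r2, r2, #12 → r2=4&12=4
SUB r1, r1, #1 → r1=5-1=4
CMP r1, #0  (cmp 4,0)
BNE top: taken
AND r2, r2, #12 → r2=4&12=4
SUB r1, r1, #1 → r1=4-1=3
CMP r1, #0  (cmp 3,0)
BNE top: taken
AND r2, r2, #12 → r2=4&12=4
SUB r1, r1, #1 → r1=3-1=2
CMP r1, #0  (cmp 2,0)
BNE top: taken
AND r2, r2, #12 → r2=4&12=4
SUB r1, r1, #1 → r1=2-1=1
CMP r1, #0  (cmp 1,0)
BNE top: taken
AND r2, r2, #12 → r2=4&12=4
SUB r1, r1, #1 → r1=1-1=0
CMP r1, #0  (cmp 0,0)
BNE top: not taken
halt.
Total executed instructions: 31.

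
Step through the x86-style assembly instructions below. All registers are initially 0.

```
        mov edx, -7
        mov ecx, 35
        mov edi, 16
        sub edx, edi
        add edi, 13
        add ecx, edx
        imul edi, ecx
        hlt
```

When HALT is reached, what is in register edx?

after mov edx, -7: edx=-7
after mov ecx, 35: ecx=35
after mov edi, 16: edi=16
after sub edx, edi: edx=(-7)-16=-23
after add edi, 13: edi=16+13=29
after add ecx, edx: ecx=35+(-23)=12
after imul edi, ecx: edi=29*12=348
halt.

-23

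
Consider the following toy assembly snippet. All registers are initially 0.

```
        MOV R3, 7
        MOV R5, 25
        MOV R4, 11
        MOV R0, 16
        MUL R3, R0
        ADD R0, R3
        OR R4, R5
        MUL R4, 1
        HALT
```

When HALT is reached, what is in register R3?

after MOV R3, 7: R3=7
after MOV R5, 25: R5=25
after MOV R4, 11: R4=11
after MOV R0, 16: R0=16
after MUL R3, R0: R3=7*16=112
after ADD R0, R3: R0=16+112=128
after OR R4, R5: R4=11|25=27
after MUL R4, 1: R4=27*1=27
halt.

112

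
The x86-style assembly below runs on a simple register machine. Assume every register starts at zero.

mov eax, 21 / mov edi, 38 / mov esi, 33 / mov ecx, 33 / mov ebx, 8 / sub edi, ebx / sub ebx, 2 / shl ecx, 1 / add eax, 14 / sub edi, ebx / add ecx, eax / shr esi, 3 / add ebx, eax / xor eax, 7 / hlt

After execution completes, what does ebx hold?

41

eax=21
edi=38
esi=33
ecx=33
ebx=8
edi=38-8=30
ebx=8-2=6
ecx=33<<1=66
eax=21+14=35
edi=30-6=24
ecx=66+35=101
esi=33>>3=4
ebx=6+35=41
eax=35^7=36
halt.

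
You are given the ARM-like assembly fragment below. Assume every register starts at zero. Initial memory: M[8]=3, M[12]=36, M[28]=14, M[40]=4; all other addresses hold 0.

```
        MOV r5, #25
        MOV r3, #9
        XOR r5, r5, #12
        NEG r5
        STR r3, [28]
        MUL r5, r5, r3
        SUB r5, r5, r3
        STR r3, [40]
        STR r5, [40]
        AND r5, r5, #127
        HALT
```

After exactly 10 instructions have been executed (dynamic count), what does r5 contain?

after MOV r5, #25: r5=25
after MOV r3, #9: r3=9
after XOR r5, r5, #12: r5=25^12=21
after NEG r5: r5=-(21)=-21
STR r3, [28] → M[28]=9
after MUL r5, r5, r3: r5=(-21)*9=-189
after SUB r5, r5, r3: r5=(-189)-9=-198
STR r3, [40] → M[40]=9
STR r5, [40] → M[40]=-198
after AND r5, r5, #127: r5=(-198)&127=58
After step 10: r5 = 58.

58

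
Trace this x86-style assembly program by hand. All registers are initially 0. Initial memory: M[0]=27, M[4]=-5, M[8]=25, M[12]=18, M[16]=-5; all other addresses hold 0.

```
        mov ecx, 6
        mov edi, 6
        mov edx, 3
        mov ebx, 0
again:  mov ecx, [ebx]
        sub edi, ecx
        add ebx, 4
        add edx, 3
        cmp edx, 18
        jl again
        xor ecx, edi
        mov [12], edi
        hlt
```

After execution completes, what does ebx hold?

after mov ecx, 6: ecx=6
after mov edi, 6: edi=6
after mov edx, 3: edx=3
after mov ebx, 0: ebx=0
after mov ecx, [ebx]: ecx=M[0]=27
after sub edi, ecx: edi=6-27=-21
after add ebx, 4: ebx=0+4=4
after add edx, 3: edx=3+3=6
cmp edx, 18  (cmp 6,18)
jl again: taken
after mov ecx, [ebx]: ecx=M[4]=-5
after sub edi, ecx: edi=(-21)-(-5)=-16
after add ebx, 4: ebx=4+4=8
after add edx, 3: edx=6+3=9
cmp edx, 18  (cmp 9,18)
jl again: taken
after mov ecx, [ebx]: ecx=M[8]=25
after sub edi, ecx: edi=(-16)-25=-41
after add ebx, 4: ebx=8+4=12
after add edx, 3: edx=9+3=12
cmp edx, 18  (cmp 12,18)
jl again: taken
after mov ecx, [ebx]: ecx=M[12]=18
after sub edi, ecx: edi=(-41)-18=-59
after add ebx, 4: ebx=12+4=16
after add edx, 3: edx=12+3=15
cmp edx, 18  (cmp 15,18)
jl again: taken
after mov ecx, [ebx]: ecx=M[16]=-5
after sub edi, ecx: edi=(-59)-(-5)=-54
after add ebx, 4: ebx=16+4=20
after add edx, 3: edx=15+3=18
cmp edx, 18  (cmp 18,18)
jl again: not taken
after xor ecx, edi: ecx=(-5)^(-54)=49
mov [12], edi → M[12]=-54
halt.

20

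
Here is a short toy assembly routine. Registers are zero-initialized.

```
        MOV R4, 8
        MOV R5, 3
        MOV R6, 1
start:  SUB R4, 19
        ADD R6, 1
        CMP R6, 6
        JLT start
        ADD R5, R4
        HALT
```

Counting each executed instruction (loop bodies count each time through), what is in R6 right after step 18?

5

R4=8
R5=3
R6=1
R4=8-19=-11
R6=1+1=2
CMP R6, 6  (cmp 2,6)
JLT start: taken
R4=(-11)-19=-30
R6=2+1=3
CMP R6, 6  (cmp 3,6)
JLT start: taken
R4=(-30)-19=-49
R6=3+1=4
CMP R6, 6  (cmp 4,6)
JLT start: taken
R4=(-49)-19=-68
R6=4+1=5
CMP R6, 6  (cmp 5,6)
After step 18: R6 = 5.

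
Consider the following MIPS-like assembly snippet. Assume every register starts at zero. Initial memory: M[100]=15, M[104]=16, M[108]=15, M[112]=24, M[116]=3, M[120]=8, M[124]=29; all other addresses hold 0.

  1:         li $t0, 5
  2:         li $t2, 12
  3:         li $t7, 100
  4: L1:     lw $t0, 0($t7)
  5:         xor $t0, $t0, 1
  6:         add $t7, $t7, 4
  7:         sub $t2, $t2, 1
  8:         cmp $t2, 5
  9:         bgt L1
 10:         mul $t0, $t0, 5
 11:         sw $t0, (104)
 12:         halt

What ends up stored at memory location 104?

li $t0, 5 → $t0=5
li $t2, 12 → $t2=12
li $t7, 100 → $t7=100
lw $t0, 0($t7) → $t0=M[100]=15
xor $t0, $t0, 1 → $t0=15^1=14
add $t7, $t7, 4 → $t7=100+4=104
sub $t2, $t2, 1 → $t2=12-1=11
cmp $t2, 5  (cmp 11,5)
bgt L1: taken
lw $t0, 0($t7) → $t0=M[104]=16
xor $t0, $t0, 1 → $t0=16^1=17
add $t7, $t7, 4 → $t7=104+4=108
sub $t2, $t2, 1 → $t2=11-1=10
cmp $t2, 5  (cmp 10,5)
bgt L1: taken
lw $t0, 0($t7) → $t0=M[108]=15
xor $t0, $t0, 1 → $t0=15^1=14
add $t7, $t7, 4 → $t7=108+4=112
sub $t2, $t2, 1 → $t2=10-1=9
cmp $t2, 5  (cmp 9,5)
bgt L1: taken
lw $t0, 0($t7) → $t0=M[112]=24
xor $t0, $t0, 1 → $t0=24^1=25
add $t7, $t7, 4 → $t7=112+4=116
sub $t2, $t2, 1 → $t2=9-1=8
cmp $t2, 5  (cmp 8,5)
bgt L1: taken
lw $t0, 0($t7) → $t0=M[116]=3
xor $t0, $t0, 1 → $t0=3^1=2
add $t7, $t7, 4 → $t7=116+4=120
sub $t2, $t2, 1 → $t2=8-1=7
cmp $t2, 5  (cmp 7,5)
bgt L1: taken
lw $t0, 0($t7) → $t0=M[120]=8
xor $t0, $t0, 1 → $t0=8^1=9
add $t7, $t7, 4 → $t7=120+4=124
sub $t2, $t2, 1 → $t2=7-1=6
cmp $t2, 5  (cmp 6,5)
bgt L1: taken
lw $t0, 0($t7) → $t0=M[124]=29
xor $t0, $t0, 1 → $t0=29^1=28
add $t7, $t7, 4 → $t7=124+4=128
sub $t2, $t2, 1 → $t2=6-1=5
cmp $t2, 5  (cmp 5,5)
bgt L1: not taken
mul $t0, $t0, 5 → $t0=28*5=140
sw $t0, (104) → M[104]=140
halt.

140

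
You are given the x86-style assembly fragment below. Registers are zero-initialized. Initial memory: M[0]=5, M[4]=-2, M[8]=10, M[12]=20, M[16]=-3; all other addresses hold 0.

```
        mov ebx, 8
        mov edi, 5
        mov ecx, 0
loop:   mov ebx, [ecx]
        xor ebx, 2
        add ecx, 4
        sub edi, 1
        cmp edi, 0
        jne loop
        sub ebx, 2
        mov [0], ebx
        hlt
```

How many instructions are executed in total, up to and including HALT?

36

ebx=8
edi=5
ecx=0
ebx=M[0]=5
ebx=5^2=7
ecx=0+4=4
edi=5-1=4
cmp edi, 0  (cmp 4,0)
jne loop: taken
ebx=M[4]=-2
ebx=(-2)^2=-4
ecx=4+4=8
edi=4-1=3
cmp edi, 0  (cmp 3,0)
jne loop: taken
ebx=M[8]=10
ebx=10^2=8
ecx=8+4=12
edi=3-1=2
cmp edi, 0  (cmp 2,0)
jne loop: taken
ebx=M[12]=20
ebx=20^2=22
ecx=12+4=16
edi=2-1=1
cmp edi, 0  (cmp 1,0)
jne loop: taken
ebx=M[16]=-3
ebx=(-3)^2=-1
ecx=16+4=20
edi=1-1=0
cmp edi, 0  (cmp 0,0)
jne loop: not taken
ebx=(-1)-2=-3
mov [0], ebx → M[0]=-3
halt.
Total executed instructions: 36.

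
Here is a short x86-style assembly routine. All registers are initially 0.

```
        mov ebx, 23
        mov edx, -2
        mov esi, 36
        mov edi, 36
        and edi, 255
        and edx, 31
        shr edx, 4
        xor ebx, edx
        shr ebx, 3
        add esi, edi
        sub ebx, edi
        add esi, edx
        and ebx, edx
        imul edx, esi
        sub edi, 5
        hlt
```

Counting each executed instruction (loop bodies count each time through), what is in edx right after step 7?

1

mov ebx, 23 → ebx=23
mov edx, -2 → edx=-2
mov esi, 36 → esi=36
mov edi, 36 → edi=36
and edi, 255 → edi=36&255=36
and edx, 31 → edx=(-2)&31=30
shr edx, 4 → edx=30>>4=1
After step 7: edx = 1.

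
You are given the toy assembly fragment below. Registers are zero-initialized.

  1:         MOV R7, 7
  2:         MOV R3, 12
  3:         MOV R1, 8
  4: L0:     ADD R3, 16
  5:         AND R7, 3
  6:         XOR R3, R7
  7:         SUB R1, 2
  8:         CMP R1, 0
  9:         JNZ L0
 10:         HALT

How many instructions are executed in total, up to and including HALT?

28

R7=7
R3=12
R1=8
R3=12+16=28
R7=7&3=3
R3=28^3=31
R1=8-2=6
CMP R1, 0  (cmp 6,0)
JNZ L0: taken
R3=31+16=47
R7=3&3=3
R3=47^3=44
R1=6-2=4
CMP R1, 0  (cmp 4,0)
JNZ L0: taken
R3=44+16=60
R7=3&3=3
R3=60^3=63
R1=4-2=2
CMP R1, 0  (cmp 2,0)
JNZ L0: taken
R3=63+16=79
R7=3&3=3
R3=79^3=76
R1=2-2=0
CMP R1, 0  (cmp 0,0)
JNZ L0: not taken
halt.
Total executed instructions: 28.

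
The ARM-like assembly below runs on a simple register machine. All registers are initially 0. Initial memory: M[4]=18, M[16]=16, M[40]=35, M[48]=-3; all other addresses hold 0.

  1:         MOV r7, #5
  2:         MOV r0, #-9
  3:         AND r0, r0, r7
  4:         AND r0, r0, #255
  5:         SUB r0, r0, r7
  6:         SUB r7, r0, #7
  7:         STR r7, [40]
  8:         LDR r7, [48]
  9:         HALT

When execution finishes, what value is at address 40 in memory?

r7=5
r0=-9
r0=(-9)&5=5
r0=5&255=5
r0=5-5=0
r7=0-7=-7
STR r7, [40] → M[40]=-7
r7=M[48]=-3
halt.

-7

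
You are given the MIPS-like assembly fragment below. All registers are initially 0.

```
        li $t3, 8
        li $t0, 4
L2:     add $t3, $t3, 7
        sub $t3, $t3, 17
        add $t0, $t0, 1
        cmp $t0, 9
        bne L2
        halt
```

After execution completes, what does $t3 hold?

after li $t3, 8: $t3=8
after li $t0, 4: $t0=4
after add $t3, $t3, 7: $t3=8+7=15
after sub $t3, $t3, 17: $t3=15-17=-2
after add $t0, $t0, 1: $t0=4+1=5
cmp $t0, 9  (cmp 5,9)
bne L2: taken
after add $t3, $t3, 7: $t3=(-2)+7=5
after sub $t3, $t3, 17: $t3=5-17=-12
after add $t0, $t0, 1: $t0=5+1=6
cmp $t0, 9  (cmp 6,9)
bne L2: taken
after add $t3, $t3, 7: $t3=(-12)+7=-5
after sub $t3, $t3, 17: $t3=(-5)-17=-22
after add $t0, $t0, 1: $t0=6+1=7
cmp $t0, 9  (cmp 7,9)
bne L2: taken
after add $t3, $t3, 7: $t3=(-22)+7=-15
after sub $t3, $t3, 17: $t3=(-15)-17=-32
after add $t0, $t0, 1: $t0=7+1=8
cmp $t0, 9  (cmp 8,9)
bne L2: taken
after add $t3, $t3, 7: $t3=(-32)+7=-25
after sub $t3, $t3, 17: $t3=(-25)-17=-42
after add $t0, $t0, 1: $t0=8+1=9
cmp $t0, 9  (cmp 9,9)
bne L2: not taken
halt.

-42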